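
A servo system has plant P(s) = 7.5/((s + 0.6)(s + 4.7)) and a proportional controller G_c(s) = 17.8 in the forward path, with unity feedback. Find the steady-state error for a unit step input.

The loop is type 0. Static position error constant K_pos = G_c(0)·P(0) = 17.8·2.66 = 47.34.
Steady-state error to a unit step: e_ss = 1/(1+K_pos) = 1/48.34 = 0.0207.

0.0207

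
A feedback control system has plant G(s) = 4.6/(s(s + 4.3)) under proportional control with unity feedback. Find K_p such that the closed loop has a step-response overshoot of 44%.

From %OS = 100·exp(−πζ/√(1−ζ²)) = 44%, ζ = −ln(0.44)/√(π²+ln²(0.44)) = 0.2528.
Characteristic equation s² + 4.3s + 4.6K_p = 0 gives ζ = 4.3/(2√(4.6K_p)).
Setting ζ = 0.2528: √(4.6K_p) = 4.3/(2·0.2528) = 8.504, so K_p = 72.31/4.6 = 15.7.

K_p = 15.7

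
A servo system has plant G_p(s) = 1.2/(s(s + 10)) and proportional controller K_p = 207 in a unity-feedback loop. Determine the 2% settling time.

The closed-loop denominator s² + 10s + 248.4 gives ω_n = √248.4 = 15.76 and ζ = 10/(2ω_n) = 0.3172.
2% settling time T_s ≈ 4/(ζω_n) = 4/5 = 0.8 s.

T_s ≈ 0.8 s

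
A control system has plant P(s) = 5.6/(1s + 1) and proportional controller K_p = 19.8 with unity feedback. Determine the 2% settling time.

T_s ≈ 0.0358 s

Closed loop: T(s) = K_p·P/(1+K_p·P) = 110.9/(1s + 1 + 110.9), with pole at s = −(1 + 110.9)/1 = −111.9.
τ = 1/111.9 = 0.008938 s, so 2% settling time ≈ 4τ = 0.0358 s.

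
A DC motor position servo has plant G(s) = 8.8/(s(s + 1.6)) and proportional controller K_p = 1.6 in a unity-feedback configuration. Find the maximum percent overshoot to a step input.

50.4%

The closed-loop denominator s² + 1.6s + 14.08 gives ω_n = √14.08 = 3.752 and ζ = 1.6/(2ω_n) = 0.2132.
%OS = 100·exp(−πζ/√(1−ζ²)) = 100·exp(−π·0.2132/√0.9545) = 50.4%.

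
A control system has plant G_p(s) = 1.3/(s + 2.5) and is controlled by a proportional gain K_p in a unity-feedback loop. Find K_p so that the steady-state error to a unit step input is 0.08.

The loop is type 0, so e_ss(step) = 1/(1 + K_pos) with K_pos = K_p·G_p(0).
G_p(0) = 0.52. Require 1/(1 + K_p·0.52) = 0.08, so 1 + 0.52·K_p = 12.5.
K_p = (12.5 − 1)/0.52 = 22.1.

K_p = 22.1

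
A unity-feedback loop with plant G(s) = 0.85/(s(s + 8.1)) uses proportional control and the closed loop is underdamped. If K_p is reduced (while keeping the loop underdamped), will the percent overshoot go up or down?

decrease

ζ = 8.1/(2√(0.85K_p)) rises as K_p falls; higher damping means less overshoot.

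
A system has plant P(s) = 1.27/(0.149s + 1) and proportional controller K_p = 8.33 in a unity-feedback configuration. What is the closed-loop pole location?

s = -77.71

Closed loop: T(s) = K_p·P/(1+K_p·P) = 10.58/(0.149s + 1 + 10.58), with pole at s = −(1 + 10.58)/0.149 = −77.71.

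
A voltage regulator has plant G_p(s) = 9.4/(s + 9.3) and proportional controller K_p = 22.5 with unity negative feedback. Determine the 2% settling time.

Closed-loop transfer function: T(s) = K_p·G_p(s)/(1 + K_p·G_p(s)) = 211.5/(s + 9.3 + 211.5) = 211.5/(s + 220.8).
Time constant τ = 1/220.8 = 0.004529 s, so the 2% settling time is about 4τ = 0.0181 s.

T_s ≈ 0.0181 s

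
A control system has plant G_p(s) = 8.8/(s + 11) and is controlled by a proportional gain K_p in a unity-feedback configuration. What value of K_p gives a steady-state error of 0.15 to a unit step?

K_p = 7.08

The loop is type 0, so e_ss(step) = 1/(1 + K_pos) with K_pos = K_p·G_p(0).
G_p(0) = 0.8. Require 1/(1 + K_p·0.8) = 0.15, so 1 + 0.8·K_p = 6.667.
K_p = (6.667 − 1)/0.8 = 7.08.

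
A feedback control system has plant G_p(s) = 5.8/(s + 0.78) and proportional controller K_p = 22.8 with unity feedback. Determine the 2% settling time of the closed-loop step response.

Closed-loop transfer function: T(s) = K_p·G_p(s)/(1 + K_p·G_p(s)) = 132.2/(s + 0.78 + 132.2) = 132.2/(s + 133).
Time constant τ = 1/133 = 0.007518 s, so the 2% settling time is about 4τ = 0.0301 s.

T_s ≈ 0.0301 s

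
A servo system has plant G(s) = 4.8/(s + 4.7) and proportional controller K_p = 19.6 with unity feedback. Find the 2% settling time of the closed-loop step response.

Closed-loop transfer function: T(s) = K_p·G(s)/(1 + K_p·G(s)) = 94.08/(s + 4.7 + 94.08) = 94.08/(s + 98.78).
Time constant τ = 1/98.78 = 0.01012 s, so the 2% settling time is about 4τ = 0.0405 s.

T_s ≈ 0.0405 s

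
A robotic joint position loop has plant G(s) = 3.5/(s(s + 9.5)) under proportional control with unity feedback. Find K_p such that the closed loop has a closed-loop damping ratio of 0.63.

K_p = 16.2

Closed-loop characteristic equation: s² + 9.5s + K_p·3.5 = 0.
So ω_n = √(3.5K_p) and 2ζω_n = 9.5, giving ζ = 9.5/(2√(3.5K_p)).
Setting ζ = 0.63: √(3.5K_p) = 9.5/(2·0.63) = 7.54, so K_p = 56.85/3.5 = 16.2.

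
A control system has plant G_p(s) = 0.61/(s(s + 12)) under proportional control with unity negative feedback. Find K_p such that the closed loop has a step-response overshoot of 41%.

From %OS = 100·exp(−πζ/√(1−ζ²)) = 41%, ζ = −ln(0.41)/√(π²+ln²(0.41)) = 0.273.
Characteristic equation s² + 12s + 0.61K_p = 0 gives ζ = 12/(2√(0.61K_p)).
Setting ζ = 0.273: √(0.61K_p) = 12/(2·0.273) = 21.98, so K_p = 483/0.61 = 792.

K_p = 792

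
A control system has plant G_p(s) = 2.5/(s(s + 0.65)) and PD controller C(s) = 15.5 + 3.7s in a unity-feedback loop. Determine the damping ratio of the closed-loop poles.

Forward path: (15.5 + 3.7s)·2.5/(s(s+0.65)). The closed-loop characteristic equation is s² + (0.65 + 2.5·3.7)s + 2.5·15.5 = 0.
That is s² + 9.9s + 38.75 = 0, so ω_n = 6.225 rad/s and ζ = 9.9/(2·6.225) = 0.7952.

ζ = 0.795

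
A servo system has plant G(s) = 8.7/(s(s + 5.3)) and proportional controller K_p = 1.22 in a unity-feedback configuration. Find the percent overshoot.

1.24%

The closed-loop denominator s² + 5.3s + 10.61 gives ω_n = √10.61 = 3.258 and ζ = 5.3/(2ω_n) = 0.8134.
%OS = 100·exp(−πζ/√(1−ζ²)) = 100·exp(−π·0.8134/√0.3384) = 1.24%.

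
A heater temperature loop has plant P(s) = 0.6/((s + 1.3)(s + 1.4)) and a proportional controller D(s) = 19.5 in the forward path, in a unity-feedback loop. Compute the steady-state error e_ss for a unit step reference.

0.135

The loop is type 0. Static position error constant K_pos = D(0)·P(0) = 19.5·0.3297 = 6.429.
Steady-state error to a unit step: e_ss = 1/(1+K_pos) = 1/7.429 = 0.135.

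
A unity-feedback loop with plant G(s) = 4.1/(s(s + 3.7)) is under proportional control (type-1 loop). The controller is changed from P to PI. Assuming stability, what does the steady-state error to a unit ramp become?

The integrator raises the loop to type 2, so K_v → ∞ and e_ss to a ramp is zero.

0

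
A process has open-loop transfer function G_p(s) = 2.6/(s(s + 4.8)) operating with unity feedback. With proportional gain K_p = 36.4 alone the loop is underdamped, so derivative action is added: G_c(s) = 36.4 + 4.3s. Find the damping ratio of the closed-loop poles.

Forward path: (36.4 + 4.3s)·2.6/(s(s+4.8)). The closed-loop characteristic equation is s² + (4.8 + 2.6·4.3)s + 2.6·36.4 = 0.
That is s² + 15.98s + 94.64 = 0, so ω_n = 9.728 rad/s and ζ = 15.98/(2·9.728) = 0.8213.

ζ = 0.821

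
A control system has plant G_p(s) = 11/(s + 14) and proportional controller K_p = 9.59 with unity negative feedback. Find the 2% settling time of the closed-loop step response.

T_s ≈ 0.0335 s

Closed-loop transfer function: T(s) = K_p·G_p(s)/(1 + K_p·G_p(s)) = 105.5/(s + 14 + 105.5) = 105.5/(s + 119.5).
Time constant τ = 1/119.5 = 0.008369 s, so the 2% settling time is about 4τ = 0.0335 s.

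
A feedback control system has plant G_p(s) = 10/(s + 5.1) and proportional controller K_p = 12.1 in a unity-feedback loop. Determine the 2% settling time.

Closed-loop transfer function: T(s) = K_p·G_p(s)/(1 + K_p·G_p(s)) = 121/(s + 5.1 + 121) = 121/(s + 126.1).
Time constant τ = 1/126.1 = 0.00793 s, so the 2% settling time is about 4τ = 0.0317 s.

T_s ≈ 0.0317 s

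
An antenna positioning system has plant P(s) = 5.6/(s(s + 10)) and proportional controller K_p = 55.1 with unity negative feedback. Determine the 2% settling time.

T_s ≈ 0.8 s

Closed-loop characteristic equation: s² + 10s + 308.6 = 0, so ω_n = 17.57 rad/s and ζ = 10/(2·17.57) = 0.2846.
2% settling time T_s ≈ 4/(ζω_n) = 4/5 = 0.8 s.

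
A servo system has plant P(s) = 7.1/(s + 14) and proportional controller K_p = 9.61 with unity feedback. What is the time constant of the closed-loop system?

τ = 0.0122 s

Closed-loop transfer function: T(s) = K_p·P(s)/(1 + K_p·P(s)) = 68.23/(s + 14 + 68.23) = 68.23/(s + 82.23).
Time constant τ = 1/82.23 = 0.0122 s.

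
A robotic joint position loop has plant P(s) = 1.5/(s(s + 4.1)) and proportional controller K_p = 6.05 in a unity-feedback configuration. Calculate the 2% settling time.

From 1 + K_pP(s) = 0: s² + 4.1s + 9.075 = 0 ⇒ ω_n = 3.012, ζ = 0.6805.
2% settling time T_s ≈ 4/(ζω_n) = 4/2.05 = 1.95 s.

T_s ≈ 1.95 s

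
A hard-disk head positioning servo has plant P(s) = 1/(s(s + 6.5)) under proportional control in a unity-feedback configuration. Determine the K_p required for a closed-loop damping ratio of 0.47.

Closed-loop characteristic equation: s² + 6.5s + K_p·1 = 0.
So ω_n = √(1K_p) and 2ζω_n = 6.5, giving ζ = 6.5/(2√(1K_p)).
Setting ζ = 0.47: √(1K_p) = 6.5/(2·0.47) = 6.915, so K_p = 47.82/1 = 47.8.

K_p = 47.8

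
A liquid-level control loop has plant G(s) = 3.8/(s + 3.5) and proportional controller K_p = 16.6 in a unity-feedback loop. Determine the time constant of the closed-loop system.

τ = 0.015 s

Closed-loop transfer function: T(s) = K_p·G(s)/(1 + K_p·G(s)) = 63.08/(s + 3.5 + 63.08) = 63.08/(s + 66.58).
Time constant τ = 1/66.58 = 0.015 s.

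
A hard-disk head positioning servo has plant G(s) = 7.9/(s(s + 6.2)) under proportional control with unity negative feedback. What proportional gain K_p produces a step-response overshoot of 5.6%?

From %OS = 100·exp(−πζ/√(1−ζ²)) = 5.6%, ζ = −ln(0.056)/√(π²+ln²(0.056)) = 0.6761.
Characteristic equation s² + 6.2s + 7.9K_p = 0 gives ζ = 6.2/(2√(7.9K_p)).
Setting ζ = 0.6761: √(7.9K_p) = 6.2/(2·0.6761) = 4.585, so K_p = 21.03/7.9 = 2.66.

K_p = 2.66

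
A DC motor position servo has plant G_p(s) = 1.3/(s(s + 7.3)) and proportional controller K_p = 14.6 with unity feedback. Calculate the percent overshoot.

The closed-loop denominator s² + 7.3s + 18.98 gives ω_n = √18.98 = 4.357 and ζ = 7.3/(2ω_n) = 0.8378.
%OS = 100·exp(−πζ/√(1−ζ²)) = 100·exp(−π·0.8378/√0.2981) = 0.806%.

0.806%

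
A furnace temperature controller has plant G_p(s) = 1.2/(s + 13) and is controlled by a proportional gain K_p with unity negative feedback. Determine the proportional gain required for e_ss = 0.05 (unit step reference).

K_p = 206

Steady-state error for a unit step on this type-0 loop is 1/(1 + K_p·G_p(0)).
G_p(0) = 0.09231. Require 1/(1 + K_p·0.09231) = 0.05, so 1 + 0.09231·K_p = 20.
K_p = (20 − 1)/0.09231 = 206.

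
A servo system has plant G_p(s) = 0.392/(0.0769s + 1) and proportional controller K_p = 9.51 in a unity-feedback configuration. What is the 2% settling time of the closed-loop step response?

Closed loop: T(s) = K_p·G_p/(1+K_p·G_p) = 3.728/(0.0769s + 1 + 3.728), with pole at s = −(1 + 3.728)/0.0769 = −61.48.
τ = 1/61.48 = 0.01627 s, so 2% settling time ≈ 4τ = 0.0651 s.

T_s ≈ 0.0651 s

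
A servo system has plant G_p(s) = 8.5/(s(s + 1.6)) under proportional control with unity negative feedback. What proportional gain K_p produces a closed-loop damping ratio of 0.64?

K_p = 0.184

Closed-loop characteristic equation: s² + 1.6s + K_p·8.5 = 0.
So ω_n = √(8.5K_p) and 2ζω_n = 1.6, giving ζ = 1.6/(2√(8.5K_p)).
Setting ζ = 0.64: √(8.5K_p) = 1.6/(2·0.64) = 1.25, so K_p = 1.562/8.5 = 0.184.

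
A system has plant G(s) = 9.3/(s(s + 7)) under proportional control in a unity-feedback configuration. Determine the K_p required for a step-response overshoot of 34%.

From %OS = 100·exp(−πζ/√(1−ζ²)) = 34%, ζ = −ln(0.34)/√(π²+ln²(0.34)) = 0.3248.
Characteristic equation s² + 7s + 9.3K_p = 0 gives ζ = 7/(2√(9.3K_p)).
Setting ζ = 0.3248: √(9.3K_p) = 7/(2·0.3248) = 10.78, so K_p = 116.1/9.3 = 12.5.

K_p = 12.5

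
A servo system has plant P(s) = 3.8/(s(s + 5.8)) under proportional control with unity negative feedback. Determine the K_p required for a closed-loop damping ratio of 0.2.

K_p = 55.3

Closed-loop characteristic equation: s² + 5.8s + K_p·3.8 = 0.
So ω_n = √(3.8K_p) and 2ζω_n = 5.8, giving ζ = 5.8/(2√(3.8K_p)).
Setting ζ = 0.2: √(3.8K_p) = 5.8/(2·0.2) = 14.5, so K_p = 210.2/3.8 = 55.3.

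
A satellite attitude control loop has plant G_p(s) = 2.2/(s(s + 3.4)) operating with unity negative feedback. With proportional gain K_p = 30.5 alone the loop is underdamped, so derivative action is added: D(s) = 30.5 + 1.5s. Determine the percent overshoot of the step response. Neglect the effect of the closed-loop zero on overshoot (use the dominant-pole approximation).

24.5%

Forward path: (30.5 + 1.5s)·2.2/(s(s+3.4)). The closed-loop characteristic equation is s² + (3.4 + 2.2·1.5)s + 2.2·30.5 = 0.
That is s² + 6.7s + 67.1 = 0, so ω_n = 8.191 rad/s and ζ = 6.7/(2·8.191) = 0.409.
%OS = 100·exp(−πζ/√(1−ζ²)) = 24.5%.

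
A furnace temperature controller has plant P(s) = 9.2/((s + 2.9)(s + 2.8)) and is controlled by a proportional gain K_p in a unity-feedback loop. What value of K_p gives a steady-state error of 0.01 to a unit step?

K_p = 87.4

The loop is type 0, so e_ss(step) = 1/(1 + K_pos) with K_pos = K_p·P(0).
P(0) = 1.133. Require 1/(1 + K_p·1.133) = 0.01, so 1 + 1.133·K_p = 100.
K_p = (100 − 1)/1.133 = 87.4.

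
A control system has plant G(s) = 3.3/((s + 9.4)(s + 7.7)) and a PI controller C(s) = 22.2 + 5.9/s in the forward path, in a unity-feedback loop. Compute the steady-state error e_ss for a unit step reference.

0

The open loop C(s)G(s) has a pole at the origin (type 1), so the static position error constant is infinite and e_ss = 1/(1+∞) = 0.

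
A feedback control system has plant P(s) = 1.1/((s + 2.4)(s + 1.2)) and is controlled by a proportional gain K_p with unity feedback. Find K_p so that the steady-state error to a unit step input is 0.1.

The loop is type 0, so e_ss(step) = 1/(1 + K_pos) with K_pos = K_p·P(0).
P(0) = 0.3819. Require 1/(1 + K_p·0.3819) = 0.1, so 1 + 0.3819·K_p = 10.
K_p = (10 − 1)/0.3819 = 23.6.

K_p = 23.6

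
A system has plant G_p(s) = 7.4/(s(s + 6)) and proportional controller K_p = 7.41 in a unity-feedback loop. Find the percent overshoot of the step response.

24.9%

Closed-loop characteristic equation: s² + 6s + 54.83 = 0, so ω_n = 7.405 rad/s and ζ = 6/(2·7.405) = 0.4051.
%OS = 100·exp(−πζ/√(1−ζ²)) = 100·exp(−π·0.4051/√0.8359) = 24.9%.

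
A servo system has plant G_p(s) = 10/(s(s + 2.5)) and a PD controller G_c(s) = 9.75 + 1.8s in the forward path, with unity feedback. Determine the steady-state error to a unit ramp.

The loop has one pole at the origin (type 1). Velocity error constant K_v = lim_{s→0} s·G_c(s)G_p(s) = 9.75·10/2.5 = 39.
Steady-state error to a unit ramp: e_ss = 1/K_v = 0.0256.

0.0256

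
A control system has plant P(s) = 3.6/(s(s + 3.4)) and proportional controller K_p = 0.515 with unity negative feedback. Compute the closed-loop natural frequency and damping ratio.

With unity feedback the closed-loop characteristic equation is s² + 3.4s + 0.515·3.6 = s² + 3.4s + 1.854 = 0.
So ω_n² = 1.854 ⇒ ω_n = 1.362 rad/s, and ζ = 3.4/(2ω_n) = 1.25.

ω_n = 1.36 rad/s, ζ = 1.25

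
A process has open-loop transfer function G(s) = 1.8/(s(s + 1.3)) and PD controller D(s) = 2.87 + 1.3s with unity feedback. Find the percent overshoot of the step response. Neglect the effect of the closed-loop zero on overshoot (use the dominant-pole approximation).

1.5%

Forward path: (2.87 + 1.3s)·1.8/(s(s+1.3)). The closed-loop characteristic equation is s² + (1.3 + 1.8·1.3)s + 1.8·2.87 = 0.
That is s² + 3.64s + 5.166 = 0, so ω_n = 2.273 rad/s and ζ = 3.64/(2·2.273) = 0.8007.
%OS = 100·exp(−πζ/√(1−ζ²)) = 1.5%.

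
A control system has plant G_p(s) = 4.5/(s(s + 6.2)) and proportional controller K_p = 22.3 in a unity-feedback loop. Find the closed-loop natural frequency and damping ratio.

ω_n = 10 rad/s, ζ = 0.309

With unity feedback the closed-loop characteristic equation is s² + 6.2s + 22.3·4.5 = s² + 6.2s + 100.4 = 0.
Matching s² + 2ζω_n s + ω_n²: ω_n = √100.4 = 10.02 rad/s and 2ζω_n = 6.2, so ζ = 6.2/(2·10.02) = 0.309.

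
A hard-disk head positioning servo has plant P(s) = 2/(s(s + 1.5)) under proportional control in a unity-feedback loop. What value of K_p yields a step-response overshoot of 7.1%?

K_p = 0.678

From %OS = 100·exp(−πζ/√(1−ζ²)) = 7.1%, ζ = −ln(0.071)/√(π²+ln²(0.071)) = 0.6441.
Characteristic equation s² + 1.5s + 2K_p = 0 gives ζ = 1.5/(2√(2K_p)).
Setting ζ = 0.6441: √(2K_p) = 1.5/(2·0.6441) = 1.164, so K_p = 1.356/2 = 0.678.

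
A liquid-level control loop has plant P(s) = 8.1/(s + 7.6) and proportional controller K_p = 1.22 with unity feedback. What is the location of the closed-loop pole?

s = -17.48

Closed-loop transfer function: T(s) = K_p·P(s)/(1 + K_p·P(s)) = 9.882/(s + 7.6 + 9.882) = 9.882/(s + 17.48).
The closed-loop pole is at s = −17.48.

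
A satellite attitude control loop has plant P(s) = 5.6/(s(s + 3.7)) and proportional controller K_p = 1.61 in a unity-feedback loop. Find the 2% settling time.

T_s ≈ 2.16 s

From 1 + K_pP(s) = 0: s² + 3.7s + 9.016 = 0 ⇒ ω_n = 3.003, ζ = 0.6161.
2% settling time T_s ≈ 4/(ζω_n) = 4/1.85 = 2.16 s.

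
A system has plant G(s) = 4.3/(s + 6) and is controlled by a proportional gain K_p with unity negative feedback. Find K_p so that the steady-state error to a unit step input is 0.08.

K_p = 16

The loop is type 0, so e_ss(step) = 1/(1 + K_pos) with K_pos = K_p·G(0).
G(0) = 0.7167. Require 1/(1 + K_p·0.7167) = 0.08, so 1 + 0.7167·K_p = 12.5.
K_p = (12.5 − 1)/0.7167 = 16.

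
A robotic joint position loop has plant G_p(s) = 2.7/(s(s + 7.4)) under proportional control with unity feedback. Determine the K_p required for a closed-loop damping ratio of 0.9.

K_p = 6.26

Closed-loop characteristic equation: s² + 7.4s + K_p·2.7 = 0.
So ω_n = √(2.7K_p) and 2ζω_n = 7.4, giving ζ = 7.4/(2√(2.7K_p)).
Setting ζ = 0.9: √(2.7K_p) = 7.4/(2·0.9) = 4.111, so K_p = 16.9/2.7 = 6.26.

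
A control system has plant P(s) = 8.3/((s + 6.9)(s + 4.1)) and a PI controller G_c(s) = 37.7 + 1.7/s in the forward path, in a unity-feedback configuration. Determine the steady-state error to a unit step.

The open loop G_c(s)P(s) has a pole at the origin (type 1), so the static position error constant is infinite and e_ss = 1/(1+∞) = 0.

0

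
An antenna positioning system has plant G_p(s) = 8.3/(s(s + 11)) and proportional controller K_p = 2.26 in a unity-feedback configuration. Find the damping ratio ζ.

With unity feedback the closed-loop characteristic equation is s² + 11s + 2.26·8.3 = s² + 11s + 18.76 = 0.
So ω_n² = 18.76 ⇒ ω_n = 4.331 rad/s, and ζ = 11/(2ω_n) = 1.27.

ζ = 1.27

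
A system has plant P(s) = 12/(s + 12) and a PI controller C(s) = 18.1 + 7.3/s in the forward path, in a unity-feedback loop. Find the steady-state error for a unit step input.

The open loop C(s)P(s) has a pole at the origin (type 1), so the static position error constant is infinite and e_ss = 1/(1+∞) = 0.

0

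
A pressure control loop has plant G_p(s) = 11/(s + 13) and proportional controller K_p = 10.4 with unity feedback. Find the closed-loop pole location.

s = -127.4

Closed-loop transfer function: T(s) = K_p·G_p(s)/(1 + K_p·G_p(s)) = 114.4/(s + 13 + 114.4) = 114.4/(s + 127.4).
The closed-loop pole is at s = −127.4.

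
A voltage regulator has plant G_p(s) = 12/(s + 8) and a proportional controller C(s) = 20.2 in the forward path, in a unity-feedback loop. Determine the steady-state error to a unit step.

0.0319

The loop is type 0. Static position error constant K_pos = C(0)·G_p(0) = 20.2·1.5 = 30.3.
Steady-state error to a unit step: e_ss = 1/(1+K_pos) = 1/31.3 = 0.0319.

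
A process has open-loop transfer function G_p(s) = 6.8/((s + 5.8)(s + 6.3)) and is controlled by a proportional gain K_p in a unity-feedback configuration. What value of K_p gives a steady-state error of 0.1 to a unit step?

Steady-state error for a unit step on this type-0 loop is 1/(1 + K_p·G_p(0)).
G_p(0) = 0.1861. Require 1/(1 + K_p·0.1861) = 0.1, so 1 + 0.1861·K_p = 10.
K_p = (10 − 1)/0.1861 = 48.4.

K_p = 48.4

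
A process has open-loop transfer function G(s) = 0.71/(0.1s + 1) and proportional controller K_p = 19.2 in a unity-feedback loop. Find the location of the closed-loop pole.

s = -146.3

Closed loop: T(s) = K_p·G/(1+K_p·G) = 13.63/(0.1s + 1 + 13.63), with pole at s = −(1 + 13.63)/0.1 = −146.3.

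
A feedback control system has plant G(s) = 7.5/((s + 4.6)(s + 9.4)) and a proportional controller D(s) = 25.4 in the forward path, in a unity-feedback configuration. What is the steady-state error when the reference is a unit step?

The loop is type 0. Static position error constant K_pos = D(0)·G(0) = 25.4·0.1735 = 4.406.
Steady-state error to a unit step: e_ss = 1/(1+K_pos) = 1/5.406 = 0.185.

0.185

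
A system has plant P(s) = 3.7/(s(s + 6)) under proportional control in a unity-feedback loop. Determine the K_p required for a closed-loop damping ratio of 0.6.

K_p = 6.76

Closed-loop characteristic equation: s² + 6s + K_p·3.7 = 0.
So ω_n = √(3.7K_p) and 2ζω_n = 6, giving ζ = 6/(2√(3.7K_p)).
Setting ζ = 0.6: √(3.7K_p) = 6/(2·0.6) = 5, so K_p = 25/3.7 = 6.76.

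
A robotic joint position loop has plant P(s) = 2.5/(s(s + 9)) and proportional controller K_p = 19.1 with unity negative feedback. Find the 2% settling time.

T_s ≈ 0.889 s

The closed-loop denominator s² + 9s + 47.75 gives ω_n = √47.75 = 6.91 and ζ = 9/(2ω_n) = 0.6512.
2% settling time T_s ≈ 4/(ζω_n) = 4/4.5 = 0.889 s.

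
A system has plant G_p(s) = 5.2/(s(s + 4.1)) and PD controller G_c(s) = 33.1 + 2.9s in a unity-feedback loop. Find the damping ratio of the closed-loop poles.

ζ = 0.731

Forward path: (33.1 + 2.9s)·5.2/(s(s+4.1)). The closed-loop characteristic equation is s² + (4.1 + 5.2·2.9)s + 5.2·33.1 = 0.
That is s² + 19.18s + 172.1 = 0, so ω_n = 13.12 rad/s and ζ = 19.18/(2·13.12) = 0.731.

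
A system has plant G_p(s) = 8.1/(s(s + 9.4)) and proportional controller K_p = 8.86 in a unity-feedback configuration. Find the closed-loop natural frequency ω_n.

ω_n = 8.47 rad/s

With unity feedback the closed-loop characteristic equation is s² + 9.4s + 8.86·8.1 = s² + 9.4s + 71.77 = 0.
So ω_n² = 71.77 ⇒ ω_n = 8.471 rad/s, and ζ = 9.4/(2ω_n) = 0.555.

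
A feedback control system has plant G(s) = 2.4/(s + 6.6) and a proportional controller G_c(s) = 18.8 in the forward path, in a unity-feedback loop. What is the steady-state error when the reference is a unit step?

The loop is type 0. Static position error constant K_pos = G_c(0)·G(0) = 18.8·0.3636 = 6.836.
Steady-state error to a unit step: e_ss = 1/(1+K_pos) = 1/7.836 = 0.128.

0.128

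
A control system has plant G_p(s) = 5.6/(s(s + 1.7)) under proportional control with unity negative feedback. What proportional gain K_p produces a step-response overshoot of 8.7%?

K_p = 0.343

From %OS = 100·exp(−πζ/√(1−ζ²)) = 8.7%, ζ = −ln(0.087)/√(π²+ln²(0.087)) = 0.6137.
Characteristic equation s² + 1.7s + 5.6K_p = 0 gives ζ = 1.7/(2√(5.6K_p)).
Setting ζ = 0.6137: √(5.6K_p) = 1.7/(2·0.6137) = 1.385, so K_p = 1.918/5.6 = 0.343.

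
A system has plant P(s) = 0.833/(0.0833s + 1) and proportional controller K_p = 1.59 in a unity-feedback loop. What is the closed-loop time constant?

Closed loop: T(s) = K_p·P/(1+K_p·P) = 1.324/(0.0833s + 1 + 1.324), with pole at s = −(1 + 1.324)/0.0833 = −27.9.
Closed-loop time constant τ = 1/27.9 = 0.0358 s.

τ = 0.0358 s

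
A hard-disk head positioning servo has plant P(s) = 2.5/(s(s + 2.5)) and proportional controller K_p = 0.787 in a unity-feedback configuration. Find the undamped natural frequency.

ω_n = 1.4 rad/s

The closed-loop denominator is s(s+2.5) + 0.787·2.5 = s² + 2.5s + 1.968.
So ω_n² = 1.968 ⇒ ω_n = 1.403 rad/s, and ζ = 2.5/(2ω_n) = 0.891.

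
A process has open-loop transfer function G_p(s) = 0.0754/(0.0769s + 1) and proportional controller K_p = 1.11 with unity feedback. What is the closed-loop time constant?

Closed loop: T(s) = K_p·G_p/(1+K_p·G_p) = 0.08369/(0.0769s + 1 + 0.08369), with pole at s = −(1 + 0.08369)/0.0769 = −14.09.
Closed-loop time constant τ = 1/14.09 = 0.071 s.

τ = 0.071 s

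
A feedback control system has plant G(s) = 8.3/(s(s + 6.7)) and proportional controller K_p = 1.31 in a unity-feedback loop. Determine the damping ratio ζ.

ζ = 1.02

1 + K_p·G(s) = 0 gives s² + 6.7s + 10.87 = 0.
So ω_n² = 10.87 ⇒ ω_n = 3.297 rad/s, and ζ = 6.7/(2ω_n) = 1.02.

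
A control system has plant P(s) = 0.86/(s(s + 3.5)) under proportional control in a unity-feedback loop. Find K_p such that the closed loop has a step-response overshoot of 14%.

From %OS = 100·exp(−πζ/√(1−ζ²)) = 14%, ζ = −ln(0.14)/√(π²+ln²(0.14)) = 0.5305.
Characteristic equation s² + 3.5s + 0.86K_p = 0 gives ζ = 3.5/(2√(0.86K_p)).
Setting ζ = 0.5305: √(0.86K_p) = 3.5/(2·0.5305) = 3.299, so K_p = 10.88/0.86 = 12.7.

K_p = 12.7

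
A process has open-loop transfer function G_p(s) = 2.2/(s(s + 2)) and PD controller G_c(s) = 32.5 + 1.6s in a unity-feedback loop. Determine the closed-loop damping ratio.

ζ = 0.326

Forward path: (32.5 + 1.6s)·2.2/(s(s+2)). The closed-loop characteristic equation is s² + (2 + 2.2·1.6)s + 2.2·32.5 = 0.
That is s² + 5.52s + 71.5 = 0, so ω_n = 8.456 rad/s and ζ = 5.52/(2·8.456) = 0.3264.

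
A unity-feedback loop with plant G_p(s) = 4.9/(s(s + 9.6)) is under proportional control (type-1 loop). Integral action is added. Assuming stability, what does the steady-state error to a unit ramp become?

0

The integrator raises the loop to type 2, so K_v → ∞ and e_ss to a ramp is zero.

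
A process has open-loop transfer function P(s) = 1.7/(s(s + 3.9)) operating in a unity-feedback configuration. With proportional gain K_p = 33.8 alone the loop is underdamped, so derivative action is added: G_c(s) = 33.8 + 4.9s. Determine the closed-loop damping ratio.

ζ = 0.807

Forward path: (33.8 + 4.9s)·1.7/(s(s+3.9)). The closed-loop characteristic equation is s² + (3.9 + 1.7·4.9)s + 1.7·33.8 = 0.
That is s² + 12.23s + 57.46 = 0, so ω_n = 7.58 rad/s and ζ = 12.23/(2·7.58) = 0.8067.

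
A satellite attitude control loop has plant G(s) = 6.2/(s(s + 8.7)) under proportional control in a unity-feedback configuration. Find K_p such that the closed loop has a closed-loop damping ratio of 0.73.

Closed-loop characteristic equation: s² + 8.7s + K_p·6.2 = 0.
So ω_n = √(6.2K_p) and 2ζω_n = 8.7, giving ζ = 8.7/(2√(6.2K_p)).
Setting ζ = 0.73: √(6.2K_p) = 8.7/(2·0.73) = 5.959, so K_p = 35.51/6.2 = 5.73.

K_p = 5.73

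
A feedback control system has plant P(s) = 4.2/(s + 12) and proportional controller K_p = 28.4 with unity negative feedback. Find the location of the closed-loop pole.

s = -131.3

Closed-loop transfer function: T(s) = K_p·P(s)/(1 + K_p·P(s)) = 119.3/(s + 12 + 119.3) = 119.3/(s + 131.3).
The closed-loop pole is at s = −131.3.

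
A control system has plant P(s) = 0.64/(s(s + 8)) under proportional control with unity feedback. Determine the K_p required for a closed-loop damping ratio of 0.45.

Closed-loop characteristic equation: s² + 8s + K_p·0.64 = 0.
So ω_n = √(0.64K_p) and 2ζω_n = 8, giving ζ = 8/(2√(0.64K_p)).
Setting ζ = 0.45: √(0.64K_p) = 8/(2·0.45) = 8.889, so K_p = 79.01/0.64 = 123.

K_p = 123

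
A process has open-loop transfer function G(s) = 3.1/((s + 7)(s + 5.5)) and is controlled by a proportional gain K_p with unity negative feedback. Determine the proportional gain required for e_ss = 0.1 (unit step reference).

K_p = 112

The loop is type 0, so e_ss(step) = 1/(1 + K_pos) with K_pos = K_p·G(0).
G(0) = 0.08052. Require 1/(1 + K_p·0.08052) = 0.1, so 1 + 0.08052·K_p = 10.
K_p = (10 − 1)/0.08052 = 112.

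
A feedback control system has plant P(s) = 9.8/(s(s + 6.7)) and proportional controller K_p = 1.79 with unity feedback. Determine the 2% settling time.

Closed-loop characteristic equation: s² + 6.7s + 17.54 = 0, so ω_n = 4.188 rad/s and ζ = 6.7/(2·4.188) = 0.7998.
2% settling time T_s ≈ 4/(ζω_n) = 4/3.35 = 1.19 s.

T_s ≈ 1.19 s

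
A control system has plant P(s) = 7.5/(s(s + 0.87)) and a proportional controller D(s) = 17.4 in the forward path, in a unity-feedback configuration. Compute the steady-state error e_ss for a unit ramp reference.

0.00667

The loop has one pole at the origin (type 1). Velocity error constant K_v = lim_{s→0} s·D(s)P(s) = 17.4·7.5/0.87 = 150.
Steady-state error to a unit ramp: e_ss = 1/K_v = 0.00667.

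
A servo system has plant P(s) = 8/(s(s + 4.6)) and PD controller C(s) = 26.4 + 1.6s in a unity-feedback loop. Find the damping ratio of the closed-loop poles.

ζ = 0.599

Forward path: (26.4 + 1.6s)·8/(s(s+4.6)). The closed-loop characteristic equation is s² + (4.6 + 8·1.6)s + 8·26.4 = 0.
That is s² + 17.4s + 211.2 = 0, so ω_n = 14.53 rad/s and ζ = 17.4/(2·14.53) = 0.5986.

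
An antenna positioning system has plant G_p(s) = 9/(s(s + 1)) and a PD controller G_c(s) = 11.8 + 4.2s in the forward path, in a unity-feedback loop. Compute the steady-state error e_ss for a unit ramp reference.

0.00942

The loop has one pole at the origin (type 1). Velocity error constant K_v = lim_{s→0} s·G_c(s)G_p(s) = 11.8·9/1 = 106.2.
Steady-state error to a unit ramp: e_ss = 1/K_v = 0.00942.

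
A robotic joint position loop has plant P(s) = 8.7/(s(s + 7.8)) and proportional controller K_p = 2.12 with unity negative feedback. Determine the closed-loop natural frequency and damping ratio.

ω_n = 4.29 rad/s, ζ = 0.908

The closed-loop denominator is s(s+7.8) + 2.12·8.7 = s² + 7.8s + 18.44.
So ω_n² = 18.44 ⇒ ω_n = 4.295 rad/s, and ζ = 7.8/(2ω_n) = 0.908.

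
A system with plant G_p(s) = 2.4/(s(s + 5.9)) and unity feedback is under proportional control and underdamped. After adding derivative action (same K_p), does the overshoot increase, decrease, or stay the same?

decrease

The derivative term adds K·K_d to the s-coefficient of the characteristic equation, raising 2ζω_n while ω_n is unchanged; ζ increases, so overshoot decreases.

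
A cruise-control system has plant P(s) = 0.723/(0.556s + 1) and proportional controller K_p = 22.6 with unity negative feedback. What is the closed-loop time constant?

Closed loop: T(s) = K_p·P/(1+K_p·P) = 16.34/(0.556s + 1 + 16.34), with pole at s = −(1 + 16.34)/0.556 = −31.19.
Closed-loop time constant τ = 1/31.19 = 0.0321 s.

τ = 0.0321 s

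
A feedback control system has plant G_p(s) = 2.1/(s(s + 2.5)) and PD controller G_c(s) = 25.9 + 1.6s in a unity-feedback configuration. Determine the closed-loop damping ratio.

Forward path: (25.9 + 1.6s)·2.1/(s(s+2.5)). The closed-loop characteristic equation is s² + (2.5 + 2.1·1.6)s + 2.1·25.9 = 0.
That is s² + 5.86s + 54.39 = 0, so ω_n = 7.375 rad/s and ζ = 5.86/(2·7.375) = 0.3973.

ζ = 0.397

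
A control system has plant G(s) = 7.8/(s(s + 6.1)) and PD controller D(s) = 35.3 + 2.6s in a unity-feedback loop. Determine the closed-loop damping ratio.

ζ = 0.795

Forward path: (35.3 + 2.6s)·7.8/(s(s+6.1)). The closed-loop characteristic equation is s² + (6.1 + 7.8·2.6)s + 7.8·35.3 = 0.
That is s² + 26.38s + 275.3 = 0, so ω_n = 16.59 rad/s and ζ = 26.38/(2·16.59) = 0.7949.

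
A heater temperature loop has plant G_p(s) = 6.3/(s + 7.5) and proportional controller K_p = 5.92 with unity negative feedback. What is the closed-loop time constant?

τ = 0.0223 s

Closed-loop transfer function: T(s) = K_p·G_p(s)/(1 + K_p·G_p(s)) = 37.3/(s + 7.5 + 37.3) = 37.3/(s + 44.8).
Time constant τ = 1/44.8 = 0.0223 s.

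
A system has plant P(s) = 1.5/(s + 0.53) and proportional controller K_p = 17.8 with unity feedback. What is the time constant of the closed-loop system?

Closed-loop transfer function: T(s) = K_p·P(s)/(1 + K_p·P(s)) = 26.7/(s + 0.53 + 26.7) = 26.7/(s + 27.23).
Time constant τ = 1/27.23 = 0.0367 s.

τ = 0.0367 s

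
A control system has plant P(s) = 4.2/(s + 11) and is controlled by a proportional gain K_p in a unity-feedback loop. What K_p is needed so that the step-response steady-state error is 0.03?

K_p = 84.7

For a type-0 loop with proportional control, e_ss = 1/(1 + K_p·P(0)).
P(0) = 0.3818. Require 1/(1 + K_p·0.3818) = 0.03, so 1 + 0.3818·K_p = 33.33.
K_p = (33.33 − 1)/0.3818 = 84.7.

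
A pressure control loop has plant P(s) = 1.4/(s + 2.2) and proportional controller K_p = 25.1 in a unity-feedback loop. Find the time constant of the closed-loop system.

τ = 0.0268 s

Closed-loop transfer function: T(s) = K_p·P(s)/(1 + K_p·P(s)) = 35.14/(s + 2.2 + 35.14) = 35.14/(s + 37.34).
Time constant τ = 1/37.34 = 0.0268 s.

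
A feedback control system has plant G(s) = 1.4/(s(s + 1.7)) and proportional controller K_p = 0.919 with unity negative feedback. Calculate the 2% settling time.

Closed-loop characteristic equation: s² + 1.7s + 1.287 = 0, so ω_n = 1.134 rad/s and ζ = 1.7/(2·1.134) = 0.7494.
2% settling time T_s ≈ 4/(ζω_n) = 4/0.85 = 4.71 s.

T_s ≈ 4.71 s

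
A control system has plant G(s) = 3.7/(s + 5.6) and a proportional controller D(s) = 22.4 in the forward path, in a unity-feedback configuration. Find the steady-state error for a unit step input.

0.0633

The loop is type 0. Static position error constant K_pos = D(0)·G(0) = 22.4·0.6607 = 14.8.
Steady-state error to a unit step: e_ss = 1/(1+K_pos) = 1/15.8 = 0.0633.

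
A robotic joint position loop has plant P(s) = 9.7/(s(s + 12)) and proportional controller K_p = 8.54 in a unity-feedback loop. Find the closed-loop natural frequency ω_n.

With unity feedback the closed-loop characteristic equation is s² + 12s + 8.54·9.7 = s² + 12s + 82.84 = 0.
Matching s² + 2ζω_n s + ω_n²: ω_n = √82.84 = 9.102 rad/s and 2ζω_n = 12, so ζ = 12/(2·9.102) = 0.659.

ω_n = 9.1 rad/s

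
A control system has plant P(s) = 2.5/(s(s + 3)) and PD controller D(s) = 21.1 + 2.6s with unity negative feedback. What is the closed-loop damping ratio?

Forward path: (21.1 + 2.6s)·2.5/(s(s+3)). The closed-loop characteristic equation is s² + (3 + 2.5·2.6)s + 2.5·21.1 = 0.
That is s² + 9.5s + 52.75 = 0, so ω_n = 7.263 rad/s and ζ = 9.5/(2·7.263) = 0.654.

ζ = 0.654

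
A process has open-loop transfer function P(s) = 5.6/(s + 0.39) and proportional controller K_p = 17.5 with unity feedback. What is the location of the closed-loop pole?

Closed-loop transfer function: T(s) = K_p·P(s)/(1 + K_p·P(s)) = 98/(s + 0.39 + 98) = 98/(s + 98.39).
The closed-loop pole is at s = −98.39.

s = -98.39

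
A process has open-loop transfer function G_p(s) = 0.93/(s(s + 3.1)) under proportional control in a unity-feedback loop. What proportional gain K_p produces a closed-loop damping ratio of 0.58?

K_p = 7.68

Closed-loop characteristic equation: s² + 3.1s + K_p·0.93 = 0.
So ω_n = √(0.93K_p) and 2ζω_n = 3.1, giving ζ = 3.1/(2√(0.93K_p)).
Setting ζ = 0.58: √(0.93K_p) = 3.1/(2·0.58) = 2.672, so K_p = 7.142/0.93 = 7.68.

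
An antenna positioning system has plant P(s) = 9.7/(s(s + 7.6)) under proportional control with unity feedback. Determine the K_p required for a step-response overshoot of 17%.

K_p = 6.17

From %OS = 100·exp(−πζ/√(1−ζ²)) = 17%, ζ = −ln(0.17)/√(π²+ln²(0.17)) = 0.4913.
Characteristic equation s² + 7.6s + 9.7K_p = 0 gives ζ = 7.6/(2√(9.7K_p)).
Setting ζ = 0.4913: √(9.7K_p) = 7.6/(2·0.4913) = 7.735, so K_p = 59.83/9.7 = 6.17.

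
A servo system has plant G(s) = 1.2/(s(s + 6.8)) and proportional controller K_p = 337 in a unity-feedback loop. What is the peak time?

T_p = 0.159 s

The closed-loop denominator s² + 6.8s + 404.4 gives ω_n = √404.4 = 20.11 and ζ = 6.8/(2ω_n) = 0.1691.
Damped frequency ω_d = ω_n√(1−ζ²) = 19.82 rad/s, so peak time T_p = π/ω_d = 0.159 s.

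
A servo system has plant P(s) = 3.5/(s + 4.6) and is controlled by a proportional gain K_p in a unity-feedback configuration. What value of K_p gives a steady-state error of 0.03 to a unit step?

K_p = 42.5

The loop is type 0, so e_ss(step) = 1/(1 + K_pos) with K_pos = K_p·P(0).
P(0) = 0.7609. Require 1/(1 + K_p·0.7609) = 0.03, so 1 + 0.7609·K_p = 33.33.
K_p = (33.33 − 1)/0.7609 = 42.5.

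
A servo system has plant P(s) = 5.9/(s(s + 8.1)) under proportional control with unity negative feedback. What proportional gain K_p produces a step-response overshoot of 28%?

K_p = 19.7

From %OS = 100·exp(−πζ/√(1−ζ²)) = 28%, ζ = −ln(0.28)/√(π²+ln²(0.28)) = 0.3755.
Characteristic equation s² + 8.1s + 5.9K_p = 0 gives ζ = 8.1/(2√(5.9K_p)).
Setting ζ = 0.3755: √(5.9K_p) = 8.1/(2·0.3755) = 10.78, so K_p = 116.3/5.9 = 19.7.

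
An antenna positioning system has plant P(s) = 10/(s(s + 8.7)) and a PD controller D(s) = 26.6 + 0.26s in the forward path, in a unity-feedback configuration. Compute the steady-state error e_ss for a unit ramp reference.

The loop has one pole at the origin (type 1). Velocity error constant K_v = lim_{s→0} s·D(s)P(s) = 26.6·10/8.7 = 30.57.
Steady-state error to a unit ramp: e_ss = 1/K_v = 0.0327.

0.0327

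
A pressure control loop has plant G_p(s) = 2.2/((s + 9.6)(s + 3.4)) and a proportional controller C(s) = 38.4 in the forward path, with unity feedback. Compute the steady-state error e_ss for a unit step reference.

The loop is type 0. Static position error constant K_pos = C(0)·G_p(0) = 38.4·0.0674 = 2.588.
Steady-state error to a unit step: e_ss = 1/(1+K_pos) = 1/3.588 = 0.279.

0.279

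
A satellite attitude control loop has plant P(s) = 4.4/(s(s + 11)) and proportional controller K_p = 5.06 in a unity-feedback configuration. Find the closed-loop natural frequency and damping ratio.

The closed-loop denominator is s(s+11) + 5.06·4.4 = s² + 11s + 22.26.
Matching s² + 2ζω_n s + ω_n²: ω_n = √22.26 = 4.718 rad/s and 2ζω_n = 11, so ζ = 11/(2·4.718) = 1.17.

ω_n = 4.72 rad/s, ζ = 1.17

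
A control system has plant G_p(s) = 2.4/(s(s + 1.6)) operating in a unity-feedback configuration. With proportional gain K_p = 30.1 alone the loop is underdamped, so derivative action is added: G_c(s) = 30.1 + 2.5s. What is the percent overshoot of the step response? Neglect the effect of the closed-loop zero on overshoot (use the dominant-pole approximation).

Forward path: (30.1 + 2.5s)·2.4/(s(s+1.6)). The closed-loop characteristic equation is s² + (1.6 + 2.4·2.5)s + 2.4·30.1 = 0.
That is s² + 7.6s + 72.24 = 0, so ω_n = 8.499 rad/s and ζ = 7.6/(2·8.499) = 0.4471.
%OS = 100·exp(−πζ/√(1−ζ²)) = 20.8%.

20.8%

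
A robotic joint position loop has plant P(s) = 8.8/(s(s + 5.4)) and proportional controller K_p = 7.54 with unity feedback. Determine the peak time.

Closed-loop characteristic equation: s² + 5.4s + 66.35 = 0, so ω_n = 8.146 rad/s and ζ = 5.4/(2·8.146) = 0.3315.
Damped frequency ω_d = ω_n√(1−ζ²) = 7.685 rad/s, so peak time T_p = π/ω_d = 0.409 s.

T_p = 0.409 s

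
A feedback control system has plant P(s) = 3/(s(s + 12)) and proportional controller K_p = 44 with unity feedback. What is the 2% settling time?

Closed-loop characteristic equation: s² + 12s + 132 = 0, so ω_n = 11.49 rad/s and ζ = 12/(2·11.49) = 0.5222.
2% settling time T_s ≈ 4/(ζω_n) = 4/6 = 0.667 s.

T_s ≈ 0.667 s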